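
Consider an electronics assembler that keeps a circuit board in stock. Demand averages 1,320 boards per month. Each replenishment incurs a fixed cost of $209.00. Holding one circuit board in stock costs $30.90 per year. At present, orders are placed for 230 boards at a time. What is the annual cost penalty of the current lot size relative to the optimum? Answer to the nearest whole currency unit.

Extra cost ≈ $3,644 per year

Annual demand D = 1,320 × 12 = 15,840.
EOQ = √(2DS/H) = √(2 × 15,840 × 209 / 30.9) ≈ 462.90.
Cost at Q* = (D/Q*)S + (Q*/2)H = √(2DSH) ≈ $14,303.59.
Cost at Q = 230: (15,840/230)×209 + (230/2)×30.9 = $14,393.74 + $3,553.50 = $17,947.24.
Excess = $17,947.24 − $14,303.59 = $3,643.65.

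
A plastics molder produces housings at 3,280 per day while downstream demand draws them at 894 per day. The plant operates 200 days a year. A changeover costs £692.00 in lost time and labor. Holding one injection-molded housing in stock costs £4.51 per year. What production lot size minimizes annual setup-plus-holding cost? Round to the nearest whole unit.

Annual demand D = 894 × 200 = 178,800.
Production build-up factor (1 − d/p) = 1 − 894/3,280 = 0.7274.
Q* = √(2DS / (H(1 − d/p))) = √(2 × 178,800 × 692 / (4.51 × 0.7274)).
= √(247,459,200 / 3.2807) ≈ 8684.908.

Q* ≈ 8,685 housings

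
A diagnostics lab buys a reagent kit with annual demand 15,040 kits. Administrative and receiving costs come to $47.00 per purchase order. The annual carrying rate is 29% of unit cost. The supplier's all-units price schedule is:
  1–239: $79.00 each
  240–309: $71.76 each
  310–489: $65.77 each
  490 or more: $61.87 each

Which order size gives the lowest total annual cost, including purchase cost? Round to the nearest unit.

Q* ≈ 490 kits

Holding cost per unit per year at price C is H = 0.29·C.
For each price level, check whether its EOQ is feasible; otherwise the best quantity at that price is the breakpoint.
Tier 1 ($79.00): EOQ = 248.4 exceeds tier's upper bound 239, so this tier is dominated.
EOQ at $71.76 = 260.6 (feasible in tier 2): TC = 15,040×$71.76 + (15,040/260.6)×47 + (260.6/2)×0.29×$71.76 = $1,084,694.50.
EOQ at $65.77 = 272.3 < 310, so use break Q=310: TC = 15,040×$65.77 + (15,040/310.0)×47 + (310.0/2)×0.29×$65.77 = $994,417.42.
EOQ at $61.87 = 280.7 < 490, so use break Q=490: TC = 15,040×$61.87 + (15,040/490.0)×47 + (490.0/2)×0.29×$61.87 = $936,363.28.
Lowest total cost is $936,363.28 at Q = 490.0.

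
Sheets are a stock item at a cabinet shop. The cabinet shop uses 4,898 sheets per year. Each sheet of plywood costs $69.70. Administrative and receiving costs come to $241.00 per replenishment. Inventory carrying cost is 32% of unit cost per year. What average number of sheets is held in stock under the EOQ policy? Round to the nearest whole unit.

Average inventory ≈ 163 sheets

Holding cost H = 0.32 × $69.70 = $22.3040 per unit per year.
The optimal lot size = √(2DS/H) = √(2 × 4,898 × 241 / 22.304) ≈ 325.34.
Average inventory = Q*/2 ≈ 325.34 / 2 = 162.672.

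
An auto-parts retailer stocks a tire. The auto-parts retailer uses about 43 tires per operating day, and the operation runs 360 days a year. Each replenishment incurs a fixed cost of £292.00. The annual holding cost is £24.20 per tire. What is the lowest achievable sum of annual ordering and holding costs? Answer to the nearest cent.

TC* ≈ £14,791.07

Annual demand D = 43 × 360 = 15,480.
EOQ = √(2DS/H) = √(2 × 15,480 × 292 / 24.2) ≈ 611.20.
At the optimum the two cost components are equal, so total cost = 2·(Q*/2)H = Q*·H.
Minimum total = √(2DSH) = √(2 × 15,480 × 292 × 24.2) ≈ 14791.070.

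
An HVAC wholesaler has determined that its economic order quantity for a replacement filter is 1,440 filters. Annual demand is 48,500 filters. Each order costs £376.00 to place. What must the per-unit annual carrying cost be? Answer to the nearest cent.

Invert the EOQ relation Q*² = 2DS/H.
From Q* = √(2DS/H): H = 2DS / Q*² = 2 × 48,500 × 376 / 1,440² = 17.5887.

H ≈ £17.59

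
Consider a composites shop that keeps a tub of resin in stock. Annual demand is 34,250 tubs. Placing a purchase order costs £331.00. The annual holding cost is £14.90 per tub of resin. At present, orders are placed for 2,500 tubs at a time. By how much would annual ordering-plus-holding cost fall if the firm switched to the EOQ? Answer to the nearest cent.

EOQ = √(2DS/H) = √(2 × 34,250 × 331 / 14.9) ≈ 1233.58.
Cost at Q* = (D/Q*)S + (Q*/2)H = √(2DSH) ≈ £18,380.29.
Cost at Q = 2,500: (34,250/2,500)×331 + (2,500/2)×14.9 = £4,534.70 + £18,625.00 = £23,159.70.
Excess = £23,159.70 − £18,380.29 = £4,779.41.

Extra cost ≈ £4,779.41 per year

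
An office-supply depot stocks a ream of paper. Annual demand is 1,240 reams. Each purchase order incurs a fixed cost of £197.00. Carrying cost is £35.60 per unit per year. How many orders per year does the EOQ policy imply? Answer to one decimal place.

EOQ = √(2DS/H) = √(2 × 1,240 × 197 / 35.6) ≈ 117.15.
Orders per year = D / Q* = 1,240 / 117.15 ≈ 10.585.

N ≈ 10.6 orders per year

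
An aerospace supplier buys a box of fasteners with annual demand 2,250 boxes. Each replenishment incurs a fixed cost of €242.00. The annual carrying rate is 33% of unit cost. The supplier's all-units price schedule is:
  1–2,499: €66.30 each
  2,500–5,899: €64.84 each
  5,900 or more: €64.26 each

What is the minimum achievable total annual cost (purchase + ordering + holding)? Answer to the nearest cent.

TC* ≈ €154,056.21

Holding cost per unit per year at price C is H = 0.33·C.
For each price level, check whether its EOQ is feasible; otherwise the best quantity at that price is the breakpoint.
EOQ at €66.30 = 223.1 (feasible in tier 1): TC = 2,250×€66.30 + (2,250/223.1)×242 + (223.1/2)×0.33×€66.30 = €154,056.21.
EOQ at €64.84 = 225.6 < 2500, so use break Q=2500: TC = 2,250×€64.84 + (2,250/2500.0)×242 + (2500.0/2)×0.33×€64.84 = €172,854.30.
EOQ at €64.26 = 226.6 < 5900, so use break Q=5900: TC = 2,250×€64.26 + (2,250/5900.0)×242 + (5900.0/2)×0.33×€64.26 = €207,234.40.
Lowest total cost among the candidates is at Q = 223.1.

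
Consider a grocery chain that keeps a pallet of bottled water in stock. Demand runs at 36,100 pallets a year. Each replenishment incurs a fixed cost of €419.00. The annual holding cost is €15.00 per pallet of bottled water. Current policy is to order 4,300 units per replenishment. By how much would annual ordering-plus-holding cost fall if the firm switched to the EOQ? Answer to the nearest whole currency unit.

Extra cost ≈ €14,466 per year

EOQ = √(2DS/H) = √(2 × 36,100 × 419 / 15) ≈ 1420.14.
Cost at Q* = (D/Q*)S + (Q*/2)H = √(2DSH) ≈ €21,302.04.
Cost at Q = 4,300: (36,100/4,300)×419 + (4,300/2)×15 = €3,517.65 + €32,250.00 = €35,767.65.
Excess = €35,767.65 − €21,302.04 = €14,465.61.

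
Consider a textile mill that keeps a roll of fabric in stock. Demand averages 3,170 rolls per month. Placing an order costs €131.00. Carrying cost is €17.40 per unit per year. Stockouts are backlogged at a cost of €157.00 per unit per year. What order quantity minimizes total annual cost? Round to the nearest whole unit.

Annual demand D = 3,170 × 12 = 38,040.
With planned backorders, Q* = √(2DS/H) · √((H+B)/B).
√(2DS/H) = √(2 × 38,040 × 131 / 17.4) = 756.826.
√((H+B)/B) = √((17.4+157)/157) = 1.0540.
Q* ≈ 797.663.

Q* ≈ 798 rolls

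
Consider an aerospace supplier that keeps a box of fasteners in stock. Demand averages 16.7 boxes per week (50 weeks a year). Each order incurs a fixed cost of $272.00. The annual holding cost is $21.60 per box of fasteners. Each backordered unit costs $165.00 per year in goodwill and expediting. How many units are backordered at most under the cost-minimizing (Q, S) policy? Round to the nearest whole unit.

S* ≈ 18 boxes

Annual demand D = 16.7 × 50 = 835.
With planned backorders, Q* = √(2DS/H) · √((H+B)/B).
√(2DS/H) = √(2 × 835 × 272 / 21.6) = 145.016.
√((H+B)/B) = √((21.6+165)/165) = 1.0634.
Q* ≈ 154.216.
S* = Q* · H/(H+B) = 154.216 × 21.6/186.6 ≈ 17.851.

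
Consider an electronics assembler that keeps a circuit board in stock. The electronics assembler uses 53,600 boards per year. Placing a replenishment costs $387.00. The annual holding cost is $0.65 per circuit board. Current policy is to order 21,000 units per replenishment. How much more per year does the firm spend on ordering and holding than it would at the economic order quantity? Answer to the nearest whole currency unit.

EOQ = √(2DS/H) = √(2 × 53,600 × 387 / 0.65) ≈ 7989.07.
Cost at Q* = (D/Q*)S + (Q*/2)H = √(2DSH) ≈ $5,192.90.
Cost at Q = 21,000: (53,600/21,000)×387 + (21,000/2)×0.65 = $987.77 + $6,825.00 = $7,812.77.
Excess = $7,812.77 − $5,192.90 = $2,619.88.

Extra cost ≈ $2,620 per year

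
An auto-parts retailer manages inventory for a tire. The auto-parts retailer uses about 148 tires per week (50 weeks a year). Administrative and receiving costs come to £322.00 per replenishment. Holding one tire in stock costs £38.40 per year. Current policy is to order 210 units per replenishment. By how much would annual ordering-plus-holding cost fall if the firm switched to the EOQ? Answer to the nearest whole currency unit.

Annual demand D = 148 × 50 = 7,400.
EOQ = √(2DS/H) = √(2 × 7,400 × 322 / 38.4) ≈ 352.28.
Cost at Q* = (D/Q*)S + (Q*/2)H = √(2DSH) ≈ £13,527.71.
Cost at Q = 210: (7,400/210)×322 + (210/2)×38.4 = £11,346.67 + £4,032.00 = £15,378.67.
Excess = £15,378.67 − £13,527.71 = £1,850.95.

Extra cost ≈ £1,851 per year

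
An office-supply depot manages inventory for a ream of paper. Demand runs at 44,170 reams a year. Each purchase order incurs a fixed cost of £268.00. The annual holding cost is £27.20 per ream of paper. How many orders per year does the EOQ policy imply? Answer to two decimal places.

EOQ = √(2DS/H) = √(2 × 44,170 × 268 / 27.2) ≈ 932.96.
Orders per year = D / Q* = 44,170 / 932.96 ≈ 47.344.

N ≈ 47.34 orders per year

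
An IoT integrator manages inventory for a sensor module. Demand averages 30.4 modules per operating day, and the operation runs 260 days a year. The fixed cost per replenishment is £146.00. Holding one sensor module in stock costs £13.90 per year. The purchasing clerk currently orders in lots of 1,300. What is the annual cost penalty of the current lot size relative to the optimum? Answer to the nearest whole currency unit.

Annual demand D = 30.4 × 260 = 7,904.
EOQ = √(2DS/H) = √(2 × 7,904 × 146 / 13.9) ≈ 407.48.
Cost at Q* = (D/Q*)S + (Q*/2)H = √(2DSH) ≈ £5,663.99.
Cost at Q = 1,300: (7,904/1,300)×146 + (1,300/2)×13.9 = £887.68 + £9,035.00 = £9,922.68.
Excess = £9,922.68 − £5,663.99 = £4,258.69.

Extra cost ≈ £4,259 per year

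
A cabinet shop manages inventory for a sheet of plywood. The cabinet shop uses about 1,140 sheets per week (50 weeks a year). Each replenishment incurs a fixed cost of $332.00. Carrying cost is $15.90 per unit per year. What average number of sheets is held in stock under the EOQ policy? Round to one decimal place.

Average inventory ≈ 771.4 sheets

Annual demand D = 1,140 × 50 = 57,000.
Q* = √(2DS/H) = √(2 × 57,000 × 332 / 15.9) ≈ 1542.85.
Average inventory = Q*/2 ≈ 1542.85 / 2 = 771.424.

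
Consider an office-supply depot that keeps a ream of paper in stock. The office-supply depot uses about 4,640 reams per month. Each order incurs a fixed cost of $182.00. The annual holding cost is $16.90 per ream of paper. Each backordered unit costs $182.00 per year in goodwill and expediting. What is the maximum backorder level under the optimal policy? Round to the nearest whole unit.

S* ≈ 97 reams

Annual demand D = 4,640 × 12 = 55,680.
With planned backorders, Q* = √(2DS/H) · √((H+B)/B).
√(2DS/H) = √(2 × 55,680 × 182 / 16.9) = 1095.108.
√((H+B)/B) = √((16.9+182)/182) = 1.0454.
Q* ≈ 1144.824.
S* = Q* · H/(H+B) = 1144.824 × 16.9/198.9 ≈ 97.273.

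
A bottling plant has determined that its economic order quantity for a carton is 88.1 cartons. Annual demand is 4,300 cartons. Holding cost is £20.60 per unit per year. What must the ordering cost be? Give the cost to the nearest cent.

S ≈ £18.59

The basic EOQ model gives Q* = √(2DS/H); rearrange for the unknown.
From Q* = √(2DS/H): S = Q*²H / (2D) = 88.1² × 20.6 / (2 × 4,300) = 18.5918.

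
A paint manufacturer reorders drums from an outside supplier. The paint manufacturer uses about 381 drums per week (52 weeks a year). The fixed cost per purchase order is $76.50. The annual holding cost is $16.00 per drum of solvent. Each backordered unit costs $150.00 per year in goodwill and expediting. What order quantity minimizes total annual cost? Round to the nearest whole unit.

Q* ≈ 458 drums

Annual demand D = 381 × 52 = 19,812.
With planned backorders, Q* = √(2DS/H) · √((H+B)/B).
√(2DS/H) = √(2 × 19,812 × 76.5 / 16) = 435.261.
√((H+B)/B) = √((16+150)/150) = 1.0520.
Q* ≈ 457.887.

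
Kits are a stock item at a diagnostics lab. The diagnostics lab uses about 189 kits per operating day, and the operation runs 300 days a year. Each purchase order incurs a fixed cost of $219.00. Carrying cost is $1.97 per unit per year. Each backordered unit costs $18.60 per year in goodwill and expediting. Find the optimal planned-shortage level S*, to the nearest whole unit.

S* ≈ 358 kits

Annual demand D = 189 × 300 = 56,700.
With planned backorders, Q* = √(2DS/H) · √((H+B)/B).
√(2DS/H) = √(2 × 56,700 × 219 / 1.97) = 3550.549.
√((H+B)/B) = √((1.97+18.6)/18.6) = 1.0516.
Q* ≈ 3733.844.
S* = Q* · H/(H+B) = 3733.844 × 1.97/20.57 ≈ 357.592.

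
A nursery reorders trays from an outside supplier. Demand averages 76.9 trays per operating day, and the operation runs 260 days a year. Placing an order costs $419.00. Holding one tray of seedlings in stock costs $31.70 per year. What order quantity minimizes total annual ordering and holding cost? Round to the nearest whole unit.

Annual demand D = 76.9 × 260 = 19,994.
EOQ = √(2DS / H) = √(2 × 19,994 × 419 / 31.7).
= √(16,754,972 / 31.7) = √528,548.0126 ≈ 727.013.

Q* ≈ 727 trays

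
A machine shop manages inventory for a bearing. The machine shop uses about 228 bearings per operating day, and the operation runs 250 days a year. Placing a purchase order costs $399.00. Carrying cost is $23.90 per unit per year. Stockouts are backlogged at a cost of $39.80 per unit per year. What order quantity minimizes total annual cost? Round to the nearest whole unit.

Annual demand D = 228 × 250 = 57,000.
With planned backorders, Q* = √(2DS/H) · √((H+B)/B).
√(2DS/H) = √(2 × 57,000 × 399 / 23.9) = 1379.558.
√((H+B)/B) = √((23.9+39.8)/39.8) = 1.2651.
Q* ≈ 1745.292.

Q* ≈ 1,745 bearings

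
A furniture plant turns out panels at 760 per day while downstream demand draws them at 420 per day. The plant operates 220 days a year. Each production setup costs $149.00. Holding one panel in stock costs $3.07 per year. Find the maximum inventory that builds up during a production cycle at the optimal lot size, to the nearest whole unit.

I_max ≈ 2,003 panels

Annual demand D = 420 × 220 = 92,400.
Production build-up factor (1 − d/p) = 1 − 420/760 = 0.4474.
Q* = √(2DS / (H(1 − d/p))) = √(2 × 92,400 × 149 / (3.07 × 0.4474)).
= √(27,535,200 / 1.3734) ≈ 4477.569.
Maximum inventory = Q*(1 − d/p) = 4477.569 × 0.4474 ≈ 2003.123.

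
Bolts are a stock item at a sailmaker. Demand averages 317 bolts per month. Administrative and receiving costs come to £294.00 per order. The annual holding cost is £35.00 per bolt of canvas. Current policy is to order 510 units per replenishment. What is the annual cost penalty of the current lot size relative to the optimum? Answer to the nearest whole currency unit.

Extra cost ≈ £2,270 per year

Annual demand D = 317 × 12 = 3,804.
EOQ = √(2DS/H) = √(2 × 3,804 × 294 / 35) ≈ 252.80.
Cost at Q* = (D/Q*)S + (Q*/2)H = √(2DSH) ≈ £8,847.96.
Cost at Q = 510: (3,804/510)×294 + (510/2)×35 = £2,192.89 + £8,925.00 = £11,117.89.
Excess = £11,117.89 − £8,847.96 = £2,269.94.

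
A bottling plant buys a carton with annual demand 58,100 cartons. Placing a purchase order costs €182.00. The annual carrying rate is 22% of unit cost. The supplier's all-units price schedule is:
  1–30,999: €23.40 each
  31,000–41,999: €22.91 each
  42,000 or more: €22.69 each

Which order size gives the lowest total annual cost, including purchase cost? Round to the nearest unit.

Holding cost per unit per year at price C is H = 0.22·C.
For each price level, check whether its EOQ is feasible; otherwise the best quantity at that price is the breakpoint.
EOQ at €23.40 = 2026.8 (feasible in tier 1): TC = 58,100×€23.40 + (58,100/2026.8)×182 + (2026.8/2)×0.22×€23.40 = €1,369,974.17.
EOQ at €22.91 = 2048.4 < 31000, so use break Q=31000: TC = 58,100×€22.91 + (58,100/31000.0)×182 + (31000.0/2)×0.22×€22.91 = €1,409,535.20.
EOQ at €22.69 = 2058.3 < 42000, so use break Q=42000: TC = 58,100×€22.69 + (58,100/42000.0)×182 + (42000.0/2)×0.22×€22.69 = €1,423,368.57.
Lowest total cost is €1,369,974.17 at Q = 2026.8.

Q* ≈ 2,027 cartons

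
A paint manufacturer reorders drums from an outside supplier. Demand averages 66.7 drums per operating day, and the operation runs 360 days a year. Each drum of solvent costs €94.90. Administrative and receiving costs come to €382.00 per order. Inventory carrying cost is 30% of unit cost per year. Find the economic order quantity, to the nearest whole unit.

Q* ≈ 803 drums

Annual demand D = 66.7 × 360 = 24,012.
Holding cost H = 0.30 × €94.90 = €28.4700 per unit per year.
EOQ = √(2DS / H) = √(2 × 24,012 × 382 / 28.47).
= √(18,345,168 / 28.47) = √644,368.3878 ≈ 802.726.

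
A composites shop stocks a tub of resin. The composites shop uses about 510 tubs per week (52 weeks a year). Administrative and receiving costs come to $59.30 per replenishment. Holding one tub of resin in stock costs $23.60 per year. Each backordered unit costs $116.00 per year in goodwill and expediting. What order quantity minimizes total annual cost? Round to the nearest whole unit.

Annual demand D = 510 × 52 = 26,520.
With planned backorders, Q* = √(2DS/H) · √((H+B)/B).
√(2DS/H) = √(2 × 26,520 × 59.3 / 23.6) = 365.067.
√((H+B)/B) = √((23.6+116)/116) = 1.0970.
Q* ≈ 400.486.

Q* ≈ 400 tubs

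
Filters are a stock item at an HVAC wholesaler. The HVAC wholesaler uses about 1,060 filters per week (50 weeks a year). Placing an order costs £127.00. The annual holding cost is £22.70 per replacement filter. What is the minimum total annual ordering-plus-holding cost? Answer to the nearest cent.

Annual demand D = 1,060 × 50 = 53,000.
The optimal lot size = √(2DS/H) = √(2 × 53,000 × 127 / 22.7) ≈ 770.09.
At the optimum the two cost components are equal, so total cost = 2·(Q*/2)H = Q*·H.
Minimum total = √(2DSH) = √(2 × 53,000 × 127 × 22.7) ≈ 17481.058.

TC* ≈ £17,481.06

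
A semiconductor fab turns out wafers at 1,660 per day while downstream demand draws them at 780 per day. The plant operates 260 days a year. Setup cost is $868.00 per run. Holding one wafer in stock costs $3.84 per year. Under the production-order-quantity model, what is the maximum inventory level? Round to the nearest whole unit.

I_max ≈ 6,972 wafers

Annual demand D = 780 × 260 = 202,800.
Production build-up factor (1 − d/p) = 1 − 780/1,660 = 0.5301.
Q* = √(2DS / (H(1 − d/p))) = √(2 × 202,800 × 868 / (3.84 × 0.5301)).
= √(352,060,800 / 2.0357) ≈ 13150.914.
Maximum inventory = Q*(1 − d/p) = 13150.914 × 0.5301 ≈ 6971.569.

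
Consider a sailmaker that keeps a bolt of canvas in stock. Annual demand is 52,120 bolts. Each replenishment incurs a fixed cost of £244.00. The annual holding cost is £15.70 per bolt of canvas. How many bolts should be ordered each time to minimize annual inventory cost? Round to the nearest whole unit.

EOQ = √(2DS / H) = √(2 × 52,120 × 244 / 15.7).
= √(25,434,560 / 15.7) = √1,620,035.6688 ≈ 1272.806.

Q* ≈ 1,273 bolts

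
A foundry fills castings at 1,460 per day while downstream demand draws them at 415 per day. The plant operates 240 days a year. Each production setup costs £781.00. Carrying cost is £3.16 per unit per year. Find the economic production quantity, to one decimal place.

Q* ≈ 8,293.6 castings

Annual demand D = 415 × 240 = 99,600.
Production build-up factor (1 − d/p) = 1 − 415/1,460 = 0.7158.
Q* = √(2DS / (H(1 − d/p))) = √(2 × 99,600 × 781 / (3.16 × 0.7158)).
= √(155,575,200 / 2.2618) ≈ 8293.635.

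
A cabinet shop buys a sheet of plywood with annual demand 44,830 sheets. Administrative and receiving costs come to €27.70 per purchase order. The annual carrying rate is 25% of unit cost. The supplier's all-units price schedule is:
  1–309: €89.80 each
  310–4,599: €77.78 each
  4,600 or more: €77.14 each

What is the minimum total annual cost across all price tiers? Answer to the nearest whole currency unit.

Holding cost per unit per year at price C is H = 0.25·C.
Evaluate total cost at each tier's feasible EOQ or, if the EOQ is below the tier, at the tier's minimum quantity.
Tier 1 (€89.80): EOQ = 332.6 exceeds tier's upper bound 309, so this tier is dominated.
EOQ at €77.78 = 357.4 (feasible in tier 2): TC = 44,830×€77.78 + (44,830/357.4)×27.7 + (357.4/2)×0.25×€77.78 = €3,493,826.73.
EOQ at €77.14 = 358.9 < 4600, so use break Q=4600: TC = 44,830×€77.14 + (44,830/4600.0)×27.7 + (4600.0/2)×0.25×€77.14 = €3,502,811.65.
Lowest total cost among the candidates is at Q = 357.4.

TC* ≈ €3,493,827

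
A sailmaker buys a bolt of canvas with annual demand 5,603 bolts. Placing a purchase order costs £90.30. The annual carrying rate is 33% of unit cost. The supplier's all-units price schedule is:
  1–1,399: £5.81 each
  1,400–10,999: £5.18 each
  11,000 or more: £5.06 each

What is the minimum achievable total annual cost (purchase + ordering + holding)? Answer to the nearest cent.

TC* ≈ £30,581.51

Holding cost per unit per year at price C is H = 0.33·C.
Evaluate total cost at each tier's feasible EOQ or, if the EOQ is below the tier, at the tier's minimum quantity.
EOQ at £5.81 = 726.5 (feasible in tier 1): TC = 5,603×£5.81 + (5,603/726.5)×90.3 + (726.5/2)×0.33×£5.81 = £33,946.31.
EOQ at £5.18 = 769.4 < 1400, so use break Q=1400: TC = 5,603×£5.18 + (5,603/1400.0)×90.3 + (1400.0/2)×0.33×£5.18 = £30,581.51.
EOQ at £5.06 = 778.5 < 11000, so use break Q=11000: TC = 5,603×£5.06 + (5,603/11000.0)×90.3 + (11000.0/2)×0.33×£5.06 = £37,581.08.
Lowest total cost among the candidates is at Q = 1400.0.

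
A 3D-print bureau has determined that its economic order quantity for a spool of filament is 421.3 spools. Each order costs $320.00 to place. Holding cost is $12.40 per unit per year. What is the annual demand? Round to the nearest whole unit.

The basic EOQ model gives Q* = √(2DS/H); rearrange for the unknown.
From Q* = √(2DS/H): D = Q*²H / (2S) = 421.3² × 12.4 / (2 × 320) = 3438.940.

D ≈ 3,439 spools per year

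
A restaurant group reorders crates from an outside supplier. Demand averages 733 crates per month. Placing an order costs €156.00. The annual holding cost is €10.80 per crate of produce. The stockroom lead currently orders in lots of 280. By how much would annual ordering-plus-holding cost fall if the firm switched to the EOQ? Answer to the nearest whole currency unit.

Annual demand D = 733 × 12 = 8,796.
EOQ = √(2DS/H) = √(2 × 8,796 × 156 / 10.8) ≈ 504.09.
Cost at Q* = (D/Q*)S + (Q*/2)H = √(2DSH) ≈ €5,444.17.
Cost at Q = 280: (8,796/280)×156 + (280/2)×10.8 = €4,900.63 + €1,512.00 = €6,412.63.
Excess = €6,412.63 − €5,444.17 = €968.46.

Extra cost ≈ €968 per year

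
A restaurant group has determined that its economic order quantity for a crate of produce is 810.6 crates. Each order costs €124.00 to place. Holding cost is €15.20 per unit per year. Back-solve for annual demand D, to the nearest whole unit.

Invert the EOQ relation Q*² = 2DS/H.
From Q* = √(2DS/H): D = Q*²H / (2S) = 810.6² × 15.2 / (2 × 124) = 40272.177.

D ≈ 40,272 crates per year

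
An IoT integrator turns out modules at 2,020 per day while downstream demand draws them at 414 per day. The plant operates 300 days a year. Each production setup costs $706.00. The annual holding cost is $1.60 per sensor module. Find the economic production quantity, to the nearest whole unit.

Annual demand D = 414 × 300 = 124,200.
Production build-up factor (1 − d/p) = 1 − 414/2,020 = 0.7950.
Q* = √(2DS / (H(1 − d/p))) = √(2 × 124,200 × 706 / (1.6 × 0.7950)).
= √(175,370,400 / 1.2721) ≈ 11741.432.

Q* ≈ 11,741 modules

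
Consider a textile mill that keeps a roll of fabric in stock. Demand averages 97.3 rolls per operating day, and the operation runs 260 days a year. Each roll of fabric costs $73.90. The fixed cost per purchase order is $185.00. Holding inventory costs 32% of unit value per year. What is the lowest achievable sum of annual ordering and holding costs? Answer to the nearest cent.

Annual demand D = 97.3 × 260 = 25,298.
Holding cost H = 0.32 × $73.90 = $23.6480 per unit per year.
The optimal lot size = √(2DS/H) = √(2 × 25,298 × 185 / 23.648) ≈ 629.14.
At the optimum the two cost components are equal, so total cost = 2·(Q*/2)H = Q*·H.
Minimum total = √(2DSH) = √(2 × 25,298 × 185 × 23.648) ≈ 14877.884.

TC* ≈ $14,877.88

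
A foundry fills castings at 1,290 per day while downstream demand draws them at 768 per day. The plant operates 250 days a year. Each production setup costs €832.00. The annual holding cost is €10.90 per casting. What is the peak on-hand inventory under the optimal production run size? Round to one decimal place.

Annual demand D = 768 × 250 = 192,000.
Production build-up factor (1 − d/p) = 1 − 768/1,290 = 0.4047.
Q* = √(2DS / (H(1 − d/p))) = √(2 × 192,000 × 832 / (10.9 × 0.4047)).
= √(319,488,000 / 4.4107) ≈ 8510.864.
Maximum inventory = Q*(1 − d/p) = 8510.864 × 0.4047 ≈ 3443.931.

I_max ≈ 3,443.9 castings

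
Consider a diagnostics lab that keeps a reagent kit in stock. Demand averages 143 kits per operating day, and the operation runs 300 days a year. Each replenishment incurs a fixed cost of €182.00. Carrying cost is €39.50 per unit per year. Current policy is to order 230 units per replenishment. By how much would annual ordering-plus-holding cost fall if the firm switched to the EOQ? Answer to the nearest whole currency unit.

Annual demand D = 143 × 300 = 42,900.
EOQ = √(2DS/H) = √(2 × 42,900 × 182 / 39.5) ≈ 628.75.
Cost at Q* = (D/Q*)S + (Q*/2)H = √(2DSH) ≈ €24,835.78.
Cost at Q = 230: (42,900/230)×182 + (230/2)×39.5 = €33,946.96 + €4,542.50 = €38,489.46.
Excess = €38,489.46 − €24,835.78 = €13,653.67.

Extra cost ≈ €13,654 per year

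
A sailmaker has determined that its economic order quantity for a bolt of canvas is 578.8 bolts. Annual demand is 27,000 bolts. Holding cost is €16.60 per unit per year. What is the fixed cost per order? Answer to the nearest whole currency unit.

S ≈ €103

The basic EOQ model gives Q* = √(2DS/H); rearrange for the unknown.
From Q* = √(2DS/H): S = Q*²H / (2D) = 578.8² × 16.6 / (2 × 27,000) = 102.9844.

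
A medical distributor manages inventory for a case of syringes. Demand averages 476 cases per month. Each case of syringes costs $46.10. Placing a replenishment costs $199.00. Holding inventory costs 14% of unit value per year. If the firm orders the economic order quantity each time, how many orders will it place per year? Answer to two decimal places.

N ≈ 9.62 orders per year

Annual demand D = 476 × 12 = 5,712.
Holding cost H = 0.14 × $46.10 = $6.4540 per unit per year.
EOQ = √(2DS/H) = √(2 × 5,712 × 199 / 6.454) ≈ 593.50.
Orders per year = D / Q* = 5,712 / 593.50 ≈ 9.624.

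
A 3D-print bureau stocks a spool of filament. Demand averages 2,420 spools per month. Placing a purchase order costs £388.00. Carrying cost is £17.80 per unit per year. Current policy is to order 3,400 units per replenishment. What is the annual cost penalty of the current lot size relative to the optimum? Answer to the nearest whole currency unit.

Annual demand D = 2,420 × 12 = 29,040.
EOQ = √(2DS/H) = √(2 × 29,040 × 388 / 17.8) ≈ 1125.17.
Cost at Q* = (D/Q*)S + (Q*/2)H = √(2DSH) ≈ £20,028.07.
Cost at Q = 3,400: (29,040/3,400)×388 + (3,400/2)×17.8 = £3,313.98 + £30,260.00 = £33,573.98.
Excess = £33,573.98 − £20,028.07 = £13,545.90.

Extra cost ≈ £13,546 per year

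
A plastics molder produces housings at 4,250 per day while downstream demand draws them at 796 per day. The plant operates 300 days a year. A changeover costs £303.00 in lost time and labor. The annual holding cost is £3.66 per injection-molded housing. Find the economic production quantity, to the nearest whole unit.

Annual demand D = 796 × 300 = 238,800.
Production build-up factor (1 − d/p) = 1 − 796/4,250 = 0.8127.
Q* = √(2DS / (H(1 − d/p))) = √(2 × 238,800 × 303 / (3.66 × 0.8127)).
= √(144,712,800 / 2.9745) ≈ 6975.032.

Q* ≈ 6,975 housings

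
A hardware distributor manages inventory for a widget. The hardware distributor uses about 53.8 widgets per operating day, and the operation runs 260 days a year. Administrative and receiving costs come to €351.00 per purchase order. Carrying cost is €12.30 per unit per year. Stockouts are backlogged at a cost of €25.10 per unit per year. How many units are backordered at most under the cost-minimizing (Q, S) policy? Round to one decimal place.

S* ≈ 358.7 widgets

Annual demand D = 53.8 × 260 = 13,988.
With planned backorders, Q* = √(2DS/H) · √((H+B)/B).
√(2DS/H) = √(2 × 13,988 × 351 / 12.3) = 893.498.
√((H+B)/B) = √((12.3+25.1)/25.1) = 1.2207.
Q* ≈ 1090.668.
S* = Q* · H/(H+B) = 1090.668 × 12.3/37.4 ≈ 358.696.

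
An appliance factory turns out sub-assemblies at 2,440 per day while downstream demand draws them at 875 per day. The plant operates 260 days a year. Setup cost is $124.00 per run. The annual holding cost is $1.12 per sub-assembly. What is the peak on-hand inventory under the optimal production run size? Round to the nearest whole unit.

I_max ≈ 5,684 sub-assemblies

Annual demand D = 875 × 260 = 227,500.
Production build-up factor (1 − d/p) = 1 − 875/2,440 = 0.6414.
Q* = √(2DS / (H(1 − d/p))) = √(2 × 227,500 × 124 / (1.12 × 0.6414)).
= √(56,420,000 / 0.7184) ≈ 8862.276.
Maximum inventory = Q*(1 − d/p) = 8862.276 × 0.6414 ≈ 5684.206.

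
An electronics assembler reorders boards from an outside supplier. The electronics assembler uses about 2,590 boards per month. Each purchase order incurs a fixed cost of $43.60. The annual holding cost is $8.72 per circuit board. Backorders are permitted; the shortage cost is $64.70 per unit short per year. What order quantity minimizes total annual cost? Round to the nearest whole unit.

Annual demand D = 2,590 × 12 = 31,080.
With planned backorders, Q* = √(2DS/H) · √((H+B)/B).
√(2DS/H) = √(2 × 31,080 × 43.6 / 8.72) = 557.494.
√((H+B)/B) = √((8.72+64.7)/64.7) = 1.0653.
Q* ≈ 593.876.

Q* ≈ 594 boards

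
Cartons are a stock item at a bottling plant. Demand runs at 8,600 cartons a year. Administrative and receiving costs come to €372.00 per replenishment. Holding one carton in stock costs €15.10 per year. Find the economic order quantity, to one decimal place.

Q* ≈ 650.9 cartons

EOQ = √(2DS / H) = √(2 × 8,600 × 372 / 15.1).
= √(6,398,400 / 15.1) = √423,735.0993 ≈ 650.949.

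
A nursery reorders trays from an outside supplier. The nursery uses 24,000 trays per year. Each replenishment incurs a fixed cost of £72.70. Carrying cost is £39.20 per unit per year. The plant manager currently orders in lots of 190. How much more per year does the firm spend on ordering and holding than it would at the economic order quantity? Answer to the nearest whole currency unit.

Extra cost ≈ £1,211 per year

EOQ = √(2DS/H) = √(2 × 24,000 × 72.7 / 39.2) ≈ 298.36.
Cost at Q* = (D/Q*)S + (Q*/2)H = √(2DSH) ≈ £11,695.82.
Cost at Q = 190: (24,000/190)×72.7 + (190/2)×39.2 = £9,183.16 + £3,724.00 = £12,907.16.
Excess = £12,907.16 − £11,695.82 = £1,211.33.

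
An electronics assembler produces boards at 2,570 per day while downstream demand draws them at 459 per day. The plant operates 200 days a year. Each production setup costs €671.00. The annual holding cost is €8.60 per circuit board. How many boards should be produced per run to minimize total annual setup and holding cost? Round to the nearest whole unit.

Q* ≈ 4,176 boards

Annual demand D = 459 × 200 = 91,800.
Production build-up factor (1 − d/p) = 1 − 459/2,570 = 0.8214.
Q* = √(2DS / (H(1 − d/p))) = √(2 × 91,800 × 671 / (8.6 × 0.8214)).
= √(123,195,600 / 7.064) ≈ 4176.099.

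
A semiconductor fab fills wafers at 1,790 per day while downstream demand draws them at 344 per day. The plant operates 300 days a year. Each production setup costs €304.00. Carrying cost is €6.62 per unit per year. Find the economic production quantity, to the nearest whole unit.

Q* ≈ 3,425 wafers

Annual demand D = 344 × 300 = 103,200.
Production build-up factor (1 − d/p) = 1 − 344/1,790 = 0.8078.
Q* = √(2DS / (H(1 − d/p))) = √(2 × 103,200 × 304 / (6.62 × 0.8078)).
= √(62,745,600 / 5.3478) ≈ 3425.350.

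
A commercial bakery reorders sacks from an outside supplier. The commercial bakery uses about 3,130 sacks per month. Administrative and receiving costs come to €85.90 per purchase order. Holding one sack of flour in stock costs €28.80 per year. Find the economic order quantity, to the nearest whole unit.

Q* ≈ 473 sacks

Annual demand D = 3,130 × 12 = 37,560.
EOQ = √(2DS / H) = √(2 × 37,560 × 85.9 / 28.8).
= √(6,452,808 / 28.8) = √224,055.8333 ≈ 473.345.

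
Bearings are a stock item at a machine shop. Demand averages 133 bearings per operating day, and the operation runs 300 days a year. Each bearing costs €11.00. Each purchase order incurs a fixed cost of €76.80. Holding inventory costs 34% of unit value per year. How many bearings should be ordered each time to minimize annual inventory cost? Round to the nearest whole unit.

Q* ≈ 1,280 bearings

Annual demand D = 133 × 300 = 39,900.
Holding cost H = 0.34 × €11.00 = €3.7400 per unit per year.
EOQ = √(2DS / H) = √(2 × 39,900 × 76.8 / 3.74).
= √(6,128,640 / 3.74) = √1,638,673.7968 ≈ 1280.107.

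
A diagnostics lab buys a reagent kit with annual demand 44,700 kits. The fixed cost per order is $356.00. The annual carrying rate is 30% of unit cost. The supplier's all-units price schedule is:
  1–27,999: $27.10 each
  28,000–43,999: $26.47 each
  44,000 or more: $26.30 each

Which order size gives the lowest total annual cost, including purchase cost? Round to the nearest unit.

Q* ≈ 1,979 kits

Holding cost per unit per year at price C is H = 0.30·C.
Evaluate total cost at each tier's feasible EOQ or, if the EOQ is below the tier, at the tier's minimum quantity.
EOQ at $27.10 = 1978.6 (feasible in tier 1): TC = 44,700×$27.10 + (44,700/1978.6)×356 + (1978.6/2)×0.30×$27.10 = $1,227,455.67.
EOQ at $26.47 = 2002.0 < 28000, so use break Q=28000: TC = 44,700×$26.47 + (44,700/28000.0)×356 + (28000.0/2)×0.30×$26.47 = $1,294,951.33.
EOQ at $26.30 = 2008.4 < 44000, so use break Q=44000: TC = 44,700×$26.30 + (44,700/44000.0)×356 + (44000.0/2)×0.30×$26.30 = $1,349,551.66.
Lowest total cost is $1,227,455.67 at Q = 1978.6.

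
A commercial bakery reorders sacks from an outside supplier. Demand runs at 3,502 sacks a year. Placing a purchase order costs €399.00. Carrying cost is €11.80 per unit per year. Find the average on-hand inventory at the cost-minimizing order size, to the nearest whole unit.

Q* = √(2DS/H) = √(2 × 3,502 × 399 / 11.8) ≈ 486.65.
Average inventory = Q*/2 ≈ 486.65 / 2 = 243.326.

Average inventory ≈ 243 sacks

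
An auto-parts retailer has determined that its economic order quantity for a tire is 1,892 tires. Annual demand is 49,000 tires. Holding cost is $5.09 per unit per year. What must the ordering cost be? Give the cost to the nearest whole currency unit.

Invert the EOQ relation Q*² = 2DS/H.
From Q* = √(2DS/H): S = Q*²H / (2D) = 1,892² × 5.09 / (2 × 49,000) = 185.9234.

S ≈ $186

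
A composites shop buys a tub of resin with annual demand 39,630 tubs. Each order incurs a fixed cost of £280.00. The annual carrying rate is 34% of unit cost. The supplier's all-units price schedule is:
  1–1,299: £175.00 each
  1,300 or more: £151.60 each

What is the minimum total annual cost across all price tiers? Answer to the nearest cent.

Holding cost per unit per year at price C is H = 0.34·C.
For each price level, check whether its EOQ is feasible; otherwise the best quantity at that price is the breakpoint.
EOQ at £175.00 = 610.7 (feasible in tier 1): TC = 39,630×£175.00 + (39,630/610.7)×280 + (610.7/2)×0.34×£175.00 = £6,971,588.29.
EOQ at £151.60 = 656.2 < 1300, so use break Q=1300: TC = 39,630×£151.60 + (39,630/1300.0)×280 + (1300.0/2)×0.34×£151.60 = £6,049,947.29.
Lowest total cost among the candidates is at Q = 1300.0.

TC* ≈ £6,049,947.29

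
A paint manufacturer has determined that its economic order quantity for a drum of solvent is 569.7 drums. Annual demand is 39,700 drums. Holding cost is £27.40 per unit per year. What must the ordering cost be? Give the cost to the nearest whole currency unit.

S ≈ £112

Squaring Q* = √(2DS/H) gives Q*² = 2DS/H.
From Q* = √(2DS/H): S = Q*²H / (2D) = 569.7² × 27.4 / (2 × 39,700) = 112.0012.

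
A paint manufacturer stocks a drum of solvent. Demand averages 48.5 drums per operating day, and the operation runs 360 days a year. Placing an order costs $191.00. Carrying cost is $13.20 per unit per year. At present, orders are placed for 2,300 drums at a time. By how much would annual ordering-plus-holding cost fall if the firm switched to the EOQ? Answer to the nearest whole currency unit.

Extra cost ≈ $7,247 per year

Annual demand D = 48.5 × 360 = 17,460.
EOQ = √(2DS/H) = √(2 × 17,460 × 191 / 13.2) ≈ 710.83.
Cost at Q* = (D/Q*)S + (Q*/2)H = √(2DSH) ≈ $9,382.98.
Cost at Q = 2,300: (17,460/2,300)×191 + (2,300/2)×13.2 = $1,449.94 + $15,180.00 = $16,629.94.
Excess = $16,629.94 − $9,382.98 = $7,246.96.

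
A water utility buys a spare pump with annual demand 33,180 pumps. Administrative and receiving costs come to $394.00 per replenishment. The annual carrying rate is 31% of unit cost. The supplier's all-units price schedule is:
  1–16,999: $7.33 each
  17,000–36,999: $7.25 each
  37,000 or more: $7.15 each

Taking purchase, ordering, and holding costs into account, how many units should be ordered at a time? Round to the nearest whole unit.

Holding cost per unit per year at price C is H = 0.31·C.
For each price level, check whether its EOQ is feasible; otherwise the best quantity at that price is the breakpoint.
EOQ at $7.33 = 3392.1 (feasible in tier 1): TC = 33,180×$7.33 + (33,180/3392.1)×394 + (3392.1/2)×0.31×$7.33 = $250,917.27.
EOQ at $7.25 = 3410.8 < 17000, so use break Q=17000: TC = 33,180×$7.25 + (33,180/17000.0)×394 + (17000.0/2)×0.31×$7.25 = $260,427.75.
EOQ at $7.15 = 3434.5 < 37000, so use break Q=37000: TC = 33,180×$7.15 + (33,180/37000.0)×394 + (37000.0/2)×0.31×$7.15 = $278,595.57.
Lowest total cost is $250,917.27 at Q = 3392.1.

Q* ≈ 3,392 pumps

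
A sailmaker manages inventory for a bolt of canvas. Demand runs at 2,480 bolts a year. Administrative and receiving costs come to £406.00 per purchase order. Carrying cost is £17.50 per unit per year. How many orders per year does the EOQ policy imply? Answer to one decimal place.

Q* = √(2DS/H) = √(2 × 2,480 × 406 / 17.5) ≈ 339.22.
Orders per year = D / Q* = 2,480 / 339.22 ≈ 7.311.

N ≈ 7.3 orders per year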